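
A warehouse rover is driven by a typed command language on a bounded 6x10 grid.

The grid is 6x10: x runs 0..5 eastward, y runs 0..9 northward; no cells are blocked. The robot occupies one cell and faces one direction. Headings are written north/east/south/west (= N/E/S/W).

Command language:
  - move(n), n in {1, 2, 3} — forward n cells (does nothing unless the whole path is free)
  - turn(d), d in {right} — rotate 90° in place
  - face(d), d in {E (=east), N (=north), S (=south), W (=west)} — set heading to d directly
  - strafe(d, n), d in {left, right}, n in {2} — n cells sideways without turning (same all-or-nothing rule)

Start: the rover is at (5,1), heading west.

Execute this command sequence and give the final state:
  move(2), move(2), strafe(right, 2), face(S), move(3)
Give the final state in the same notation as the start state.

begin: at (5,1), heading west
step 1 (move(2)): at (3,1), heading west
step 2 (move(2)): at (1,1), heading west
step 3 (strafe(right, 2)): at (1,3), heading west
step 4 (face(S)): at (1,3), heading south
step 5 (move(3)): at (1,0), heading south

at (1,0), heading south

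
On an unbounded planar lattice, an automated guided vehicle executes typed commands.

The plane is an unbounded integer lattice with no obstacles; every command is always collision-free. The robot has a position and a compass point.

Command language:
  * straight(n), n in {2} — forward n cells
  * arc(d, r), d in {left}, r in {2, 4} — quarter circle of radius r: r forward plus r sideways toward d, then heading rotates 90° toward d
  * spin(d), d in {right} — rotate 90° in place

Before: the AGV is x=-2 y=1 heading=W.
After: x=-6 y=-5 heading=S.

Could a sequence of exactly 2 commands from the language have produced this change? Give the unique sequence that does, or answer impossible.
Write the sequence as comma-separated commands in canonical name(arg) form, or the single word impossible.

arc(left, 4), straight(2)

key: position moved to (-6,-5) AND the heading swung to S — translation plus rotation needed
initial: x=-2 y=1 heading=W
step 1 (arc(left, 4)): x=-6 y=-3 heading=S
step 2 (straight(2)): x=-6 y=-5 heading=S
no rival 2-sequence matches.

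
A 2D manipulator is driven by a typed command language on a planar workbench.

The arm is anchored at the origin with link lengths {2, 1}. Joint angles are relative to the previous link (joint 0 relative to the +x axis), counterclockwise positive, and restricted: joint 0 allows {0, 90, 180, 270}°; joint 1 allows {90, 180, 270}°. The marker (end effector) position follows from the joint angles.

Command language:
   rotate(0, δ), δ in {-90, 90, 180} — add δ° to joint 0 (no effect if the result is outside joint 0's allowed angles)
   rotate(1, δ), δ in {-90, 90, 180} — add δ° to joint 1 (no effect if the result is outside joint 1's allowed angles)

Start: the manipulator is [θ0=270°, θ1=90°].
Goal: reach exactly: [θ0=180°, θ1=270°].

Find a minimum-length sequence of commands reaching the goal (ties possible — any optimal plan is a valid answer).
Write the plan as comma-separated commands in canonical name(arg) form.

from: [θ0=270°, θ1=90°]
1. rotate(0, -90) → [θ0=180°, θ1=90°]
2. rotate(1, 180) → [θ0=180°, θ1=270°]
no 1-step plan works, so 2 is optimal.

rotate(0, -90), rotate(1, 180)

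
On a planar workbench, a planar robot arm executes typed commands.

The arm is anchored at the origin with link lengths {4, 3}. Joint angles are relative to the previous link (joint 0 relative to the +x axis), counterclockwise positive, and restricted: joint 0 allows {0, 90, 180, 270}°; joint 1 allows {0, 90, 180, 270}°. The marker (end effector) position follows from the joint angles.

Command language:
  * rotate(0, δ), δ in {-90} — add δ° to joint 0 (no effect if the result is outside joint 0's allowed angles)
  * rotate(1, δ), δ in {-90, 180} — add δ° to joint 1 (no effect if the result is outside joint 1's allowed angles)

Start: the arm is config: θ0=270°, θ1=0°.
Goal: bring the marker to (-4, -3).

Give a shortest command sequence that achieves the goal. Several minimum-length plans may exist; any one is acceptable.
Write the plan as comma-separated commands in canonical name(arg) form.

rotate(0, -90), rotate(1, 180), rotate(1, -90)

start: config: θ0=270°, θ1=0°
[1] after rotate(0, -90): config: θ0=180°, θ1=0°
[2] after rotate(1, 180): config: θ0=180°, θ1=180°
[3] after rotate(1, -90): config: θ0=180°, θ1=90°
shorter routes all fall short; 3 is best.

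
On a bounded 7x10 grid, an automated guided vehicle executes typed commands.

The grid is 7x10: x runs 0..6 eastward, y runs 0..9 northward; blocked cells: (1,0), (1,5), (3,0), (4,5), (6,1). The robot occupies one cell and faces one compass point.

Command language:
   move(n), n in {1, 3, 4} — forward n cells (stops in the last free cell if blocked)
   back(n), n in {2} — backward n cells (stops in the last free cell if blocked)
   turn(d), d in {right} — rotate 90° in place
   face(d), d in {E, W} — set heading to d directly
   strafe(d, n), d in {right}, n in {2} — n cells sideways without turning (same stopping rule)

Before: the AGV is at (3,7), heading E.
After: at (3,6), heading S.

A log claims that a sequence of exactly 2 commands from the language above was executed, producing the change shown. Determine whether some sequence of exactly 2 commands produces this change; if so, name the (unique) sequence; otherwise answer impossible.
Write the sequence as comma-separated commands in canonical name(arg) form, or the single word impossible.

turn(right), move(1)

key: order matters: swapping turn(right) and move(1) lands elsewhere
initial: at (3,7), heading E
1. turn(right) → at (3,7), heading S
2. move(1) → at (3,6), heading S
uniquely the one of 64 2-step routes that fits.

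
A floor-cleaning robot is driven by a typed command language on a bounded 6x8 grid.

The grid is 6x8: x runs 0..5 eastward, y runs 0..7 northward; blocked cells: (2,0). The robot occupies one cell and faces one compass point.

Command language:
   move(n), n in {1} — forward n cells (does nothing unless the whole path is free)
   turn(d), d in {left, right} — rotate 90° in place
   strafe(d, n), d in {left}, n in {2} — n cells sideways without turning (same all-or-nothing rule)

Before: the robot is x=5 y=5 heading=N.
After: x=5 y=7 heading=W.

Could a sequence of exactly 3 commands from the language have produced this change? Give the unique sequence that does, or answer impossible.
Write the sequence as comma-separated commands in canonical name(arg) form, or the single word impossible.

move(1), move(1), turn(left)

key: cell and facing (now W) both changed — the 3 commands mix motion and turning
initial: x=5 y=5 heading=N
step 1 (move(1)): x=5 y=6 heading=N
step 2 (move(1)): x=5 y=7 heading=N
step 3 (turn(left)): x=5 y=7 heading=W
no other 3-command option fits: unique.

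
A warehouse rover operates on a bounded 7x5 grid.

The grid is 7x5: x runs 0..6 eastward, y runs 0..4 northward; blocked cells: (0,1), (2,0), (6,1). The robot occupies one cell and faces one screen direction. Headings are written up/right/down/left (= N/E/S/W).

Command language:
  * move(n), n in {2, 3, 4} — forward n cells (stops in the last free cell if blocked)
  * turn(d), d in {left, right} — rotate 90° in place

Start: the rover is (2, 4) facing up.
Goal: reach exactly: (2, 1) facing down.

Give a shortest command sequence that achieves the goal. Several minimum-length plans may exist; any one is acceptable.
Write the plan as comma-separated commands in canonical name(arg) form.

turn(left), turn(left), move(4)

start: (2, 4) facing up
step 1 (turn(left)): (2, 4) facing left
step 2 (turn(left)): (2, 4) facing down
step 3 (move(4)): (2, 1) facing down
no 2-step plan works, so 3 is optimal.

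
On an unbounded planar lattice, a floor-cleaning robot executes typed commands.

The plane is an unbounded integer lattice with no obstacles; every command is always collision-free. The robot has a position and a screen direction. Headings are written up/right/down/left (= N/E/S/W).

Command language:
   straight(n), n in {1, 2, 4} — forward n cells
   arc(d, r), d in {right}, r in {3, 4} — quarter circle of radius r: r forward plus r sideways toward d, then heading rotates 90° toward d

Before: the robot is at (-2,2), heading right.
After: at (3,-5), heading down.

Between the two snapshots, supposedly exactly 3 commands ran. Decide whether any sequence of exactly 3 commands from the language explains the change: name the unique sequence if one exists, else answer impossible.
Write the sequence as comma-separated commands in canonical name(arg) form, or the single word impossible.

straight(2), arc(right, 3), straight(4)

key: cell and facing (now S) both changed — the 3 commands mix motion and turning
initial: at (-2,2), heading right
t=1 straight(2) ⇒ at (0,2), heading right
t=2 arc(right, 3) ⇒ at (3,-1), heading down
t=3 straight(4) ⇒ at (3,-5), heading down
no other 3-command option fits: unique.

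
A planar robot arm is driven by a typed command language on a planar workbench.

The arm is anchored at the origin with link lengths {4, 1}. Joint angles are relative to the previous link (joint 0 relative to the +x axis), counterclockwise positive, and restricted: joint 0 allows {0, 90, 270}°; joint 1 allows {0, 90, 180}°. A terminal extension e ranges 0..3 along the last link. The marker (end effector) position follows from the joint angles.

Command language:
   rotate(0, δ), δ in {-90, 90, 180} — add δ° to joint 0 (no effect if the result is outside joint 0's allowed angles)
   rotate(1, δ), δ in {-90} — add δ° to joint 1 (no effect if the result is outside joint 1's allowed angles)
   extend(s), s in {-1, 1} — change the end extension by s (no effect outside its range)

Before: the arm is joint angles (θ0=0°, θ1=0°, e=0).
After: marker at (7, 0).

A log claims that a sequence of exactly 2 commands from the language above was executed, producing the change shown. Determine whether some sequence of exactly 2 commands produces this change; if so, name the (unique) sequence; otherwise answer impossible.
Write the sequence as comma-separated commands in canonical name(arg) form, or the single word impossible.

from: joint angles (θ0=0°, θ1=0°, e=0)
step 1 (extend(1)): joint angles (θ0=0°, θ1=0°, e=1)
step 2 (extend(1)): joint angles (θ0=0°, θ1=0°, e=2)
no rival 2-sequence matches.

extend(1), extend(1)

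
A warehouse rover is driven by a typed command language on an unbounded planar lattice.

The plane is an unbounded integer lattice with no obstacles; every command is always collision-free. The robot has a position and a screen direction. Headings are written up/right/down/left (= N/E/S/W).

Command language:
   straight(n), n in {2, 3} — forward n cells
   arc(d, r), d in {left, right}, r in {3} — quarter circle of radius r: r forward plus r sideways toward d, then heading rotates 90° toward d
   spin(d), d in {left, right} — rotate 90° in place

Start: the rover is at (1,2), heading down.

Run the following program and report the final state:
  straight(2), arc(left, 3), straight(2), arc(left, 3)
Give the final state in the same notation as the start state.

begin: at (1,2), heading down
1. straight(2) → at (1,0), heading down
2. arc(left, 3) → at (4,-3), heading right
3. straight(2) → at (6,-3), heading right
4. arc(left, 3) → at (9,0), heading up

at (9,0), heading up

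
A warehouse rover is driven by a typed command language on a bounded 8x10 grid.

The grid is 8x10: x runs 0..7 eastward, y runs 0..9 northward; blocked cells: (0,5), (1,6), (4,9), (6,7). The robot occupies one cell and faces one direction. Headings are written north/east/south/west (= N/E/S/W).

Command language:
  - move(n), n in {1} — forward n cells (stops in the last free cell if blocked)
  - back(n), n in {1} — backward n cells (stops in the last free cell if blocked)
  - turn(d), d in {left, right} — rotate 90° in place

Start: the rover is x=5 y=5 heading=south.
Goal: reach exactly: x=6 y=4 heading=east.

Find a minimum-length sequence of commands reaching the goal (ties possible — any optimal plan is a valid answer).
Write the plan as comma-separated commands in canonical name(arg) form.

from: x=5 y=5 heading=south
1. move(1) → x=5 y=4 heading=south
2. turn(left) → x=5 y=4 heading=east
3. move(1) → x=6 y=4 heading=east
nothing shorter than 3 reaches the goal.

move(1), turn(left), move(1)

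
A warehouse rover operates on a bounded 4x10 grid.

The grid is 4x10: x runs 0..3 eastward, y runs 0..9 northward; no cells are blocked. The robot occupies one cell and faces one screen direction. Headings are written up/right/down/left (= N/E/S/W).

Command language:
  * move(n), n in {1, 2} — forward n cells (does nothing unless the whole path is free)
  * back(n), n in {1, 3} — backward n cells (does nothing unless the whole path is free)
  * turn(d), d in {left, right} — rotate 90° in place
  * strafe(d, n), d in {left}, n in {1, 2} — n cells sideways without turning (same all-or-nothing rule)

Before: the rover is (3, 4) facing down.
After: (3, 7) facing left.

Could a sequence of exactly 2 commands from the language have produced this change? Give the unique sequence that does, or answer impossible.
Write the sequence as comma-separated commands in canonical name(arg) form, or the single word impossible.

key: cell and facing (now W) both changed — the 2 commands mix motion and turning
initial: (3, 4) facing down
step 1 (back(3)): (3, 7) facing down
step 2 (turn(right)): (3, 7) facing left
uniquely the one of 64 2-step routes that fits.

back(3), turn(right)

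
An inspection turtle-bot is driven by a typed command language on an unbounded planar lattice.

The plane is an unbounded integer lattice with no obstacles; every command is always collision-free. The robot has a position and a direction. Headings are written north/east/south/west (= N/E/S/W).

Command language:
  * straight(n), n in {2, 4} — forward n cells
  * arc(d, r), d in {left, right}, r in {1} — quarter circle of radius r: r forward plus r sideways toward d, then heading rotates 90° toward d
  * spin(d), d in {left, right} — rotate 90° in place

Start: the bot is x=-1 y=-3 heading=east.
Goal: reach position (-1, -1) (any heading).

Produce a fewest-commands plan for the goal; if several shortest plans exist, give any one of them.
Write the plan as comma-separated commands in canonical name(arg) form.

arc(left, 1), arc(left, 1)

t0: x=-1 y=-3 heading=east
step 1 (arc(left, 1)): x=0 y=-2 heading=north
step 2 (arc(left, 1)): x=-1 y=-1 heading=west
nothing shorter than 2 reaches the goal.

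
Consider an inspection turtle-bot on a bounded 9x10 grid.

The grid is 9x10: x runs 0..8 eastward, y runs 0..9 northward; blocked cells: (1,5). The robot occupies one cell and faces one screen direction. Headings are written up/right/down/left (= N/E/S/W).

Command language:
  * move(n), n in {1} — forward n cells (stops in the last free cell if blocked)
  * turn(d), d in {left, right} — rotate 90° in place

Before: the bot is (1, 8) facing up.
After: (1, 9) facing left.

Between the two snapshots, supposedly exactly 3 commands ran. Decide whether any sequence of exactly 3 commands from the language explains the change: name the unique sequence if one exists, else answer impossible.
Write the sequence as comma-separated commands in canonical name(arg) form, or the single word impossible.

key: cell and facing (now W) both changed — the 3 commands mix motion and turning
initial: (1, 8) facing up
1. move(1) → (1, 9) facing up
2. move(1) → (1, 9) facing up
3. turn(left) → (1, 9) facing left
no rival 3-sequence matches.

move(1), move(1), turn(left)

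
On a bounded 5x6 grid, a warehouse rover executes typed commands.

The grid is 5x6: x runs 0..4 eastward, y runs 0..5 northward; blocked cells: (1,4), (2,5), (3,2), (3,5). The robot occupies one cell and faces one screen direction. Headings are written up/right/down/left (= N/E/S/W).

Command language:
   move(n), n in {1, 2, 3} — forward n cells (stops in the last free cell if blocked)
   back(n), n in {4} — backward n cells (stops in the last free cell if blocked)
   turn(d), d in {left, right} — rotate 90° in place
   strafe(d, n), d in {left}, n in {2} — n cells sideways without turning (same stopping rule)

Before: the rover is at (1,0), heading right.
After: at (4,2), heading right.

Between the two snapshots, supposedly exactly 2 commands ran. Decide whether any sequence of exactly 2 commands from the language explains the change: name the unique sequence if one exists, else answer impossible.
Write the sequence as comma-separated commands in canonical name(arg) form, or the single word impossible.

key: order matters: swapping move(3) and strafe(left, 2) lands elsewhere
initial: at (1,0), heading right
[1] after move(3): at (4,0), heading right
[2] after strafe(left, 2): at (4,2), heading right
all 49 alternatives checked — unique.

move(3), strafe(left, 2)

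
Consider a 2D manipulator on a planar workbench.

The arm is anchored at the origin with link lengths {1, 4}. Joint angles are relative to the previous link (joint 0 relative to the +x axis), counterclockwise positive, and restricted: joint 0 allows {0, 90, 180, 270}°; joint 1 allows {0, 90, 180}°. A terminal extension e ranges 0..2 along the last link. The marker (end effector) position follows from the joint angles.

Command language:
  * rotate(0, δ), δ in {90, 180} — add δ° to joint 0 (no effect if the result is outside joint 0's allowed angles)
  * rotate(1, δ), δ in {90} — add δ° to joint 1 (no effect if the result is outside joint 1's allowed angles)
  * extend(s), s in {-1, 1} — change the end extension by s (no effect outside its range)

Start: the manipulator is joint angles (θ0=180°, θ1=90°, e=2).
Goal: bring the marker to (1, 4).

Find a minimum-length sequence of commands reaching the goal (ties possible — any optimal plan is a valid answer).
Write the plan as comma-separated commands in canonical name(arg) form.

start: joint angles (θ0=180°, θ1=90°, e=2)
1. rotate(0, 180) → joint angles (θ0=0°, θ1=90°, e=2)
2. extend(-1) → joint angles (θ0=0°, θ1=90°, e=1)
3. extend(-1) → joint angles (θ0=0°, θ1=90°, e=0)
nothing shorter than 3 reaches the goal.

rotate(0, 180), extend(-1), extend(-1)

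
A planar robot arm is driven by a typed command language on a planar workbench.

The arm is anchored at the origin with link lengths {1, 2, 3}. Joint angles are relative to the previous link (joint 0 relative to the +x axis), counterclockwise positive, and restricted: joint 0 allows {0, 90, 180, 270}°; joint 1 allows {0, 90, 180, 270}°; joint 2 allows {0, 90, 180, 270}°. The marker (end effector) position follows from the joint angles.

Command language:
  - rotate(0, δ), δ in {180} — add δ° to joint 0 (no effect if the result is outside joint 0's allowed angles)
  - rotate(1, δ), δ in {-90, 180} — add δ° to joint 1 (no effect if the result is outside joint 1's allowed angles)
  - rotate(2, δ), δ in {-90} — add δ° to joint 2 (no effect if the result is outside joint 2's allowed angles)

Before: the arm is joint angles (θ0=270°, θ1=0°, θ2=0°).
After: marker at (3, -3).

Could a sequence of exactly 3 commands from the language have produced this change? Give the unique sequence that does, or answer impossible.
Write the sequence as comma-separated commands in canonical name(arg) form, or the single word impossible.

rotate(2, -90), rotate(2, -90), rotate(2, -90)

t0: joint angles (θ0=270°, θ1=0°, θ2=0°)
[1] after rotate(2, -90): joint angles (θ0=270°, θ1=0°, θ2=270°)
[2] after rotate(2, -90): joint angles (θ0=270°, θ1=0°, θ2=180°)
[3] after rotate(2, -90): joint angles (θ0=270°, θ1=0°, θ2=90°)
no other 3-command option fits: unique.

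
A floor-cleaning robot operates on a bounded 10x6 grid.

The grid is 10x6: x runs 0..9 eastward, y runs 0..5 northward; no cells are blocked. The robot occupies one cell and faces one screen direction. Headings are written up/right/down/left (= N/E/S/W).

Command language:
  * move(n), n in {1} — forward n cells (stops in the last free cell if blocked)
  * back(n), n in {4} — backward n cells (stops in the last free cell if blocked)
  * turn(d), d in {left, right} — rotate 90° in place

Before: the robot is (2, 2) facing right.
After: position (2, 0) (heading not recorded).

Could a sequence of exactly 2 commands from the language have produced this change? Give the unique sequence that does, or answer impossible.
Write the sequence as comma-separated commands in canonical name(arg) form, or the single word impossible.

key: order matters: swapping turn(left) and back(4) lands elsewhere
start: (2, 2) facing right
[1] after turn(left): (2, 2) facing up
[2] after back(4): (2, 0) facing up
no other 2-command option fits: unique.

turn(left), back(4)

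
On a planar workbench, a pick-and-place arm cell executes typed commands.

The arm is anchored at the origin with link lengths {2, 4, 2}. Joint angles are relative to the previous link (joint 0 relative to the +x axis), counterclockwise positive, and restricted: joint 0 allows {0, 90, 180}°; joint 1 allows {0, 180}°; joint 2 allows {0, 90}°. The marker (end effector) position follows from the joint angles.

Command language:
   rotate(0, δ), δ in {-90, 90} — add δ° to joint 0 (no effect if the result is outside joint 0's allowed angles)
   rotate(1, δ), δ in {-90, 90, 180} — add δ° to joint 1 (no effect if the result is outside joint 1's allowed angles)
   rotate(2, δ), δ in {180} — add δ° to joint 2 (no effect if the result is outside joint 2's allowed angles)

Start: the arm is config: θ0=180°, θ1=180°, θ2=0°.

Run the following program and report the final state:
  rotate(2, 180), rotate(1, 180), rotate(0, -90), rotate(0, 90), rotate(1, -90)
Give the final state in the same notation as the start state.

config: θ0=180°, θ1=0°, θ2=0°

from: config: θ0=180°, θ1=180°, θ2=0°
[1] after rotate(2, 180): config: θ0=180°, θ1=180°, θ2=0°
[2] after rotate(1, 180): config: θ0=180°, θ1=0°, θ2=0°
[3] after rotate(0, -90): config: θ0=90°, θ1=0°, θ2=0°
[4] after rotate(0, 90): config: θ0=180°, θ1=0°, θ2=0°
[5] after rotate(1, -90): config: θ0=180°, θ1=0°, θ2=0°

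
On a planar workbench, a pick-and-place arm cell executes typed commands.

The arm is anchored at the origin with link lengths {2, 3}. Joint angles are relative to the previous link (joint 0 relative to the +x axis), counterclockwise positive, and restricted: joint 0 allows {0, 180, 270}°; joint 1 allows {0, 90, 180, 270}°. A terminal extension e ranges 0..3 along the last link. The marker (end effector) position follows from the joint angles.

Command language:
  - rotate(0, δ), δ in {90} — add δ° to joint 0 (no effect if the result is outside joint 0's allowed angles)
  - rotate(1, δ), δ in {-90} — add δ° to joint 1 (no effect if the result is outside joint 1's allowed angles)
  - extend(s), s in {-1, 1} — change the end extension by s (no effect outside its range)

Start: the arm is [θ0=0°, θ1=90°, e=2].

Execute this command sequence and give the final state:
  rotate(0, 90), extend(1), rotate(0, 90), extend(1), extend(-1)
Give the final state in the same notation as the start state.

[θ0=0°, θ1=90°, e=2]

t0: [θ0=0°, θ1=90°, e=2]
step 1 (rotate(0, 90)): [θ0=0°, θ1=90°, e=2]
step 2 (extend(1)): [θ0=0°, θ1=90°, e=3]
step 3 (rotate(0, 90)): [θ0=0°, θ1=90°, e=3]
step 4 (extend(1)): [θ0=0°, θ1=90°, e=3]
step 5 (extend(-1)): [θ0=0°, θ1=90°, e=2]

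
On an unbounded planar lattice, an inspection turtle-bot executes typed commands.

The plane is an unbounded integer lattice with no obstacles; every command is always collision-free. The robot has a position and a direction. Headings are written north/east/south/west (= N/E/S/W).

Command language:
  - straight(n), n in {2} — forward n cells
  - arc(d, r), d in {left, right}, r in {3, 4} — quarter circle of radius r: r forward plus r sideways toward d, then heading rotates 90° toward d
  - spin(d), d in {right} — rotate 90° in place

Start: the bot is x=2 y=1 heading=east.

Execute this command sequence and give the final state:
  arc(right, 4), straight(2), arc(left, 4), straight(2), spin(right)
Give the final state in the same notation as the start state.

x=12 y=-9 heading=south

start: x=2 y=1 heading=east
1. arc(right, 4) → x=6 y=-3 heading=south
2. straight(2) → x=6 y=-5 heading=south
3. arc(left, 4) → x=10 y=-9 heading=east
4. straight(2) → x=12 y=-9 heading=east
5. spin(right) → x=12 y=-9 heading=south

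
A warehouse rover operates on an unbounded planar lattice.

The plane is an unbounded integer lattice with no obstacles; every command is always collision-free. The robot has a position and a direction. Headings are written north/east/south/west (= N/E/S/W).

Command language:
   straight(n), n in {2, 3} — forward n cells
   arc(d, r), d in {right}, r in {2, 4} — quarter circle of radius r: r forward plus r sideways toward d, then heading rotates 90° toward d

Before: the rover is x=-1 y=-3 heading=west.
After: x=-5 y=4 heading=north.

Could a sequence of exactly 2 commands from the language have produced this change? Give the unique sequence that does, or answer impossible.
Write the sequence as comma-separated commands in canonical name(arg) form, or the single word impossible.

key: running straight(3) before arc(right, 4) would end elsewhere — order is forced
start: x=-1 y=-3 heading=west
1. arc(right, 4) → x=-5 y=1 heading=north
2. straight(3) → x=-5 y=4 heading=north
all 16 alternatives checked — unique.

arc(right, 4), straight(3)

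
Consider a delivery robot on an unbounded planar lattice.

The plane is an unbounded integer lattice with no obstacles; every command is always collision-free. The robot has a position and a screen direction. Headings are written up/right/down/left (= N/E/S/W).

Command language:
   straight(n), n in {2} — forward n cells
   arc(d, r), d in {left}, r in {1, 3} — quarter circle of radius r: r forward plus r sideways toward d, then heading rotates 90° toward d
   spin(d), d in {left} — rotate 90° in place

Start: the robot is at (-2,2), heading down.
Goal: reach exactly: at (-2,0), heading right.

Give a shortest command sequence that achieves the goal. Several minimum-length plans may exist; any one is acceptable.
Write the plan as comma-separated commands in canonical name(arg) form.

from: at (-2,2), heading down
1. straight(2) → at (-2,0), heading down
2. spin(left) → at (-2,0), heading right
no 1-step plan works, so 2 is optimal.

straight(2), spin(left)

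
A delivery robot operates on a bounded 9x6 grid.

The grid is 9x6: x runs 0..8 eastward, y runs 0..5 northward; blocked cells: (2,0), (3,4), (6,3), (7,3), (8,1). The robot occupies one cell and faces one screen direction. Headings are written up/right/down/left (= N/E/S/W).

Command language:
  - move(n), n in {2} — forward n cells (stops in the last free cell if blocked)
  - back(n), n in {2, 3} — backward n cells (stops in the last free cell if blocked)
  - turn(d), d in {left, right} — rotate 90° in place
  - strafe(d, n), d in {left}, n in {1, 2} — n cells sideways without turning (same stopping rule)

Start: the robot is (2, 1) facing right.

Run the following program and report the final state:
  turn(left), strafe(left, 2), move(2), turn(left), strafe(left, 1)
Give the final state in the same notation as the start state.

initial: (2, 1) facing right
t=1 turn(left) ⇒ (2, 1) facing up
t=2 strafe(left, 2) ⇒ (0, 1) facing up
t=3 move(2) ⇒ (0, 3) facing up
t=4 turn(left) ⇒ (0, 3) facing left
t=5 strafe(left, 1) ⇒ (0, 2) facing left

(0, 2) facing left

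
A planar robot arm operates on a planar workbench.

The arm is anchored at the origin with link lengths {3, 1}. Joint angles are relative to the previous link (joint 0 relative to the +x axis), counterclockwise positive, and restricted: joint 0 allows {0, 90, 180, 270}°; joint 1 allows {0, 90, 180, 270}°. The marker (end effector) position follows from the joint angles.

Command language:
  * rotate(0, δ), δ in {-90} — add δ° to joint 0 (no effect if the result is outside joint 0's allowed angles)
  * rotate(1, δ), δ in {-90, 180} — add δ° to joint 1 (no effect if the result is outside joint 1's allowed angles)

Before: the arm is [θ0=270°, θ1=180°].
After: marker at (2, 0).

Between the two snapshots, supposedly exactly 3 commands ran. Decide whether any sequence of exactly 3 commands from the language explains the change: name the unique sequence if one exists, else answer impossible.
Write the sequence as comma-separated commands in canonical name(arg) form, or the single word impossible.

begin: [θ0=270°, θ1=180°]
1. rotate(0, -90) → [θ0=180°, θ1=180°]
2. rotate(0, -90) → [θ0=90°, θ1=180°]
3. rotate(0, -90) → [θ0=0°, θ1=180°]
no rival 3-sequence matches.

rotate(0, -90), rotate(0, -90), rotate(0, -90)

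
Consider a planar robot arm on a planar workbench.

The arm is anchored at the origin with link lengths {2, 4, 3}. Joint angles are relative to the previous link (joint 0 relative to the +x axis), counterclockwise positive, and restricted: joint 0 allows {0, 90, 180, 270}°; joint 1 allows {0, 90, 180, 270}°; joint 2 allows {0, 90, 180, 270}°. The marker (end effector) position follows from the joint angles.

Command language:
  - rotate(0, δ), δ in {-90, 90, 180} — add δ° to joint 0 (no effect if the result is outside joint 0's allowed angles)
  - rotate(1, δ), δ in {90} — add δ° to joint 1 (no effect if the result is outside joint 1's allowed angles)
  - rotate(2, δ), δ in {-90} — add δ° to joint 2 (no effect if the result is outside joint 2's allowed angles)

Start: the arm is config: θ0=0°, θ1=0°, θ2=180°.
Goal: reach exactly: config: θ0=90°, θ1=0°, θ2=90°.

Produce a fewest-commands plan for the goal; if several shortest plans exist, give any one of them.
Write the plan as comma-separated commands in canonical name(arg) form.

start: config: θ0=0°, θ1=0°, θ2=180°
1. rotate(0, 90) → config: θ0=90°, θ1=0°, θ2=180°
2. rotate(2, -90) → config: θ0=90°, θ1=0°, θ2=90°
minimal: 2 command(s), checked below 2.

rotate(0, 90), rotate(2, -90)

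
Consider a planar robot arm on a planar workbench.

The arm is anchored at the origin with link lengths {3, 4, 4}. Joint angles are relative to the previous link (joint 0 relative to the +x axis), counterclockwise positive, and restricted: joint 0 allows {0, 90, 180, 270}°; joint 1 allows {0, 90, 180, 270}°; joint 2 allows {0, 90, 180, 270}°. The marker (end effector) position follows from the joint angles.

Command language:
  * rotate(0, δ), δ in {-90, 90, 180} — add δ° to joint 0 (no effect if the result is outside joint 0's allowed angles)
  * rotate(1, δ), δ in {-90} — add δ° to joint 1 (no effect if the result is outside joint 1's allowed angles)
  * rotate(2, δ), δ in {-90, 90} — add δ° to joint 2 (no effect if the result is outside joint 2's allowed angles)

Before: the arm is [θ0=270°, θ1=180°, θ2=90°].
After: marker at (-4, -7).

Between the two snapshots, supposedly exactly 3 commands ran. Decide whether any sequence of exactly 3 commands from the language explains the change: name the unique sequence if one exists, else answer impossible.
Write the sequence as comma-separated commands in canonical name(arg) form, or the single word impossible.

initial: [θ0=270°, θ1=180°, θ2=90°]
step 1 (rotate(1, -90)): [θ0=270°, θ1=90°, θ2=90°]
step 2 (rotate(1, -90)): [θ0=270°, θ1=0°, θ2=90°]
step 3 (rotate(1, -90)): [θ0=270°, θ1=270°, θ2=90°]
all 216 alternatives checked — unique.

rotate(1, -90), rotate(1, -90), rotate(1, -90)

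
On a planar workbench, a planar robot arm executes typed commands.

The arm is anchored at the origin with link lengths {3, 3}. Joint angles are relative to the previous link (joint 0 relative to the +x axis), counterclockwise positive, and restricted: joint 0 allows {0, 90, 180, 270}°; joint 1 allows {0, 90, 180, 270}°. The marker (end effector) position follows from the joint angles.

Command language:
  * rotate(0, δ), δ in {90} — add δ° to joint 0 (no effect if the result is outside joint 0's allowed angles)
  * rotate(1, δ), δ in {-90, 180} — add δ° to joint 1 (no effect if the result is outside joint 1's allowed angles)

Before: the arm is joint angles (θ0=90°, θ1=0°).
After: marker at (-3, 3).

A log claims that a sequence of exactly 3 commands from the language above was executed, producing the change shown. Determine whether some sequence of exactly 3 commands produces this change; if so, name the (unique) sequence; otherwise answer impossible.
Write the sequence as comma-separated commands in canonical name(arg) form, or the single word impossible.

initial: joint angles (θ0=90°, θ1=0°)
[1] after rotate(1, -90): joint angles (θ0=90°, θ1=270°)
[2] after rotate(1, -90): joint angles (θ0=90°, θ1=180°)
[3] after rotate(1, -90): joint angles (θ0=90°, θ1=90°)
uniquely the one of 27 3-step routes that fits.

rotate(1, -90), rotate(1, -90), rotate(1, -90)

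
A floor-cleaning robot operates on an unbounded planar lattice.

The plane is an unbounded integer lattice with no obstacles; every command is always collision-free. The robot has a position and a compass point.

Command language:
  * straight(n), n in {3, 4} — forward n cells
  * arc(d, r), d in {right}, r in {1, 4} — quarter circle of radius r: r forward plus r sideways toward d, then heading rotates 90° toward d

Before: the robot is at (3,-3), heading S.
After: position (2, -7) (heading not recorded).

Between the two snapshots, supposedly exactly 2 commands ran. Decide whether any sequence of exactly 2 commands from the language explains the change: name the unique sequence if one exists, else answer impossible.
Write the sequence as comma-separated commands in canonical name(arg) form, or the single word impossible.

key: order matters: swapping straight(3) and arc(right, 1) lands elsewhere
initial: at (3,-3), heading S
1. straight(3) → at (3,-6), heading S
2. arc(right, 1) → at (2,-7), heading W
uniquely the one of 16 2-step routes that fits.

straight(3), arc(right, 1)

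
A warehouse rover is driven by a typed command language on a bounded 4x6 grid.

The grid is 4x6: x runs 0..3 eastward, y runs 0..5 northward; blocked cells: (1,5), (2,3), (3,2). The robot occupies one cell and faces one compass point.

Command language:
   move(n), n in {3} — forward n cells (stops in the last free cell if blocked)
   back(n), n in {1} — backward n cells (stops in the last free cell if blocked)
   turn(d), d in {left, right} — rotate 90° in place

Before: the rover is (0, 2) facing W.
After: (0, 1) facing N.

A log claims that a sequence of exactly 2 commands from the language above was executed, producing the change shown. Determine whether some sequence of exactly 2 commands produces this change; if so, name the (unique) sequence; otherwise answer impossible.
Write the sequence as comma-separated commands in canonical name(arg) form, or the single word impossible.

key: cell and facing (now N) both changed — the 2 commands mix motion and turning
initial: (0, 2) facing W
step 1 (turn(right)): (0, 2) facing N
step 2 (back(1)): (0, 1) facing N
uniquely the one of 16 2-step routes that fits.

turn(right), back(1)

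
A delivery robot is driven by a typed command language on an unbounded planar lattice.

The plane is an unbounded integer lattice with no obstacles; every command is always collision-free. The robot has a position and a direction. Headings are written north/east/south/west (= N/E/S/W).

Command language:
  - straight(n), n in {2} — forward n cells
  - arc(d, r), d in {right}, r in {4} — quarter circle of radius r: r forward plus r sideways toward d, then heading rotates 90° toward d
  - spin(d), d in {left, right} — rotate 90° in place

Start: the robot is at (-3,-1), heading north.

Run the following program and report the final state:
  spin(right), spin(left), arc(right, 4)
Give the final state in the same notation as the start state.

initial: at (-3,-1), heading north
t=1 spin(right) ⇒ at (-3,-1), heading east
t=2 spin(left) ⇒ at (-3,-1), heading north
t=3 arc(right, 4) ⇒ at (1,3), heading east

at (1,3), heading east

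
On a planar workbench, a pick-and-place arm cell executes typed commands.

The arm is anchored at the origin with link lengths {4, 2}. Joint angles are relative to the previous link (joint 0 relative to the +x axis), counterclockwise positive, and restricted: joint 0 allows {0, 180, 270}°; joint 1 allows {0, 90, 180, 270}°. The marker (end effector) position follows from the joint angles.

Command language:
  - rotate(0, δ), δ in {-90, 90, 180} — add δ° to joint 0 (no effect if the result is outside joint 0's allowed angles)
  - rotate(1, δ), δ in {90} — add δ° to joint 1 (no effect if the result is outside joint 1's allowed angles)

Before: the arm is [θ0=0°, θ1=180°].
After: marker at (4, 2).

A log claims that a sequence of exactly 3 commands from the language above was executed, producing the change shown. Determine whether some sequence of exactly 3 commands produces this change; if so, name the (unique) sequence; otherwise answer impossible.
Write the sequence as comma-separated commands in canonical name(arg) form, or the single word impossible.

start: [θ0=0°, θ1=180°]
1. rotate(1, 90) → [θ0=0°, θ1=270°]
2. rotate(1, 90) → [θ0=0°, θ1=0°]
3. rotate(1, 90) → [θ0=0°, θ1=90°]
no other 3-command option fits: unique.

rotate(1, 90), rotate(1, 90), rotate(1, 90)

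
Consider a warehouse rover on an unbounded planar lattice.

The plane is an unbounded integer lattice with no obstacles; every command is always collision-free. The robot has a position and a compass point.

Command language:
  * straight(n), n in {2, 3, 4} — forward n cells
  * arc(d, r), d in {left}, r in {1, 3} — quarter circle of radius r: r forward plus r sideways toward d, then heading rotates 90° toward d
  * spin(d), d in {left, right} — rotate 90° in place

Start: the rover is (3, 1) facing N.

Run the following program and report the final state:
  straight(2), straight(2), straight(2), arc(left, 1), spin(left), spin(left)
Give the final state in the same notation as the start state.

from: (3, 1) facing N
t=1 straight(2) ⇒ (3, 3) facing N
t=2 straight(2) ⇒ (3, 5) facing N
t=3 straight(2) ⇒ (3, 7) facing N
t=4 arc(left, 1) ⇒ (2, 8) facing W
t=5 spin(left) ⇒ (2, 8) facing S
t=6 spin(left) ⇒ (2, 8) facing E

(2, 8) facing E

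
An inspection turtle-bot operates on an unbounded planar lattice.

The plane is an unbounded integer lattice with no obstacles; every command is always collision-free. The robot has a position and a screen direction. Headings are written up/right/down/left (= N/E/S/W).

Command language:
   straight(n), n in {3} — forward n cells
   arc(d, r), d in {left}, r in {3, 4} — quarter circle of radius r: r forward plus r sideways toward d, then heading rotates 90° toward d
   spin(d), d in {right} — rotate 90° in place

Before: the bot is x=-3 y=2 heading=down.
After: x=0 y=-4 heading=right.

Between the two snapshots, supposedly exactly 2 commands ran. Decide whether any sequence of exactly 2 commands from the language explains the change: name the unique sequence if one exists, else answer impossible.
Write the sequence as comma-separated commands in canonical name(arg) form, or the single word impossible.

straight(3), arc(left, 3)

key: position moved to (0,-4) AND the heading swung to E — translation plus rotation needed
initial: x=-3 y=2 heading=down
1. straight(3) → x=-3 y=-1 heading=down
2. arc(left, 3) → x=0 y=-4 heading=right
no rival 2-sequence matches.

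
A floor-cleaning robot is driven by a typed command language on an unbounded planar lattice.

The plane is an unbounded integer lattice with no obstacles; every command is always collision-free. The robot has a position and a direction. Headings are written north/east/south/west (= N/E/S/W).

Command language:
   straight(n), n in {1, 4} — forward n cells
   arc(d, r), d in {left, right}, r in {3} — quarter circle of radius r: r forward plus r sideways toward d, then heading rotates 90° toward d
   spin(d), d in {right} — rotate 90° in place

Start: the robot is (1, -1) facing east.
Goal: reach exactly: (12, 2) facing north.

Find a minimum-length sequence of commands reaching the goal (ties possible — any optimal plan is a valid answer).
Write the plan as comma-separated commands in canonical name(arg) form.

straight(4), straight(4), arc(left, 3)

begin: (1, -1) facing east
1. straight(4) → (5, -1) facing east
2. straight(4) → (9, -1) facing east
3. arc(left, 3) → (12, 2) facing north
no 2-step plan works, so 3 is optimal.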